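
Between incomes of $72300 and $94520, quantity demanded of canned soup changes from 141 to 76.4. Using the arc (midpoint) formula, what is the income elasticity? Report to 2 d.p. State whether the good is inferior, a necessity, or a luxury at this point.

-2.23 (inferior good)

ΔQ = 76.4 − 141 = -64.6; midpoint Q̄ = (141 + 76.4)/2 = 108.7.
ΔI = 94520 − 72300 = 22220; midpoint Ī = (72300 + 94520)/2 = 83410.
η = (ΔQ/Q̄) ÷ (ΔI/Ī) = (-64.6/108.7) ÷ (22220/83410) = -2.23.
η < 0 ⇒ inferior good.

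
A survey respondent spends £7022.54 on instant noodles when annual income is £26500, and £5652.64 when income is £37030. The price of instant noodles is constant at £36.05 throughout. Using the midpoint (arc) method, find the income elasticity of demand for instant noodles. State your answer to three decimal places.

With a constant price, Q₁ = 7022.54/36.05 = 194.800 and Q₂ = 5652.64/36.05 = 156.800 (equivalently, work directly with expenditure since P cancels).
Midpoint %ΔQ = (5652.64 − 7022.54)/6337.59 = -0.21615; midpoint %ΔI = (37030 − 26500)/31765 = 0.33150.
η = -0.21615 / 0.33150 = -0.652.

-0.652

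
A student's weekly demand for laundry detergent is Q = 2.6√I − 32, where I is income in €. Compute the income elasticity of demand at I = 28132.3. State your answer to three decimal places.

At I = 28132.3: Q = 404.090.
dQ/dI = 2.6/(2√I) = 0.0077507 at this income.
η = (dQ/dI)·(I/Q) = 0.0077507 × (28132.3/404.090) = 0.540.

0.540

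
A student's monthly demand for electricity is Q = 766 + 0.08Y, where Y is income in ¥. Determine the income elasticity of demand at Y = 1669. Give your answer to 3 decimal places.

0.148

At Y = 1669: Q = 899.520.
dQ/dY = 0.08.
η = (dQ/dY)·(Y/Q) = 0.08 × (1669/899.520) = 0.148.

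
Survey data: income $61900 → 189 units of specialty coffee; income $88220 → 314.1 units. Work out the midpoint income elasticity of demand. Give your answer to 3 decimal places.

1.418

ΔQ = 314.1 − 189 = 125.1; midpoint Q̄ = (189 + 314.1)/2 = 251.55.
ΔI = 88220 − 61900 = 26320; midpoint Ī = (61900 + 88220)/2 = 75060.
η = (ΔQ/Q̄) ÷ (ΔI/Ī) = (125.1/251.55) ÷ (26320/75060) = 1.418.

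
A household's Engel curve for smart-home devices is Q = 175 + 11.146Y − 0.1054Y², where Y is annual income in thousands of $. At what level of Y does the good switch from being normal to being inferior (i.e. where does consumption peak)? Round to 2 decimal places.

dQ/dY = 11.146 − 0.2108Y.
The good is inferior where dQ/dY < 0. Setting dQ/dY = 0 gives Y = 11.146 / 0.2108 = 52.87.

52.87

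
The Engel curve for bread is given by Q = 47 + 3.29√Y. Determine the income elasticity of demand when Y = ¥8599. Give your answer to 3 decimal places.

At Y = 8599: Q = 352.084.
dQ/dY = 3.29/(2√Y) = 0.0177395 at this income.
η = (dQ/dY)·(Y/Q) = 0.0177395 × (8599/352.084) = 0.433.

0.433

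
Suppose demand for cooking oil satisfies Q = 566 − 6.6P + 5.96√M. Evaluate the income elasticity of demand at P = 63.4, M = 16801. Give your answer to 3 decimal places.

At P = 63.4, M = 16801: Q = 920.087.
Holding P constant, ∂Q/∂M = 5.96/(2√M) = 0.0229905.
η_M = (∂Q/∂M)·(M/Q) = 0.0229905 × (16801/920.087) = 0.420.

0.420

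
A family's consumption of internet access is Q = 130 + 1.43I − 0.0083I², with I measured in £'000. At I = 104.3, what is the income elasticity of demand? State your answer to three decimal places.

At I = 104.3: Q = 188.8575.
dQ/dI = 1.43 − 0.0166I = -0.30138.
η = (dQ/dI)·(I/Q) = -0.30138 × (104.3/188.8575) = -0.166.

-0.166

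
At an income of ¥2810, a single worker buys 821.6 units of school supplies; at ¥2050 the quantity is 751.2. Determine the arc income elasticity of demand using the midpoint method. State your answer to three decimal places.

ΔQ = 751.2 − 821.6 = -70.4; midpoint Q̄ = (821.6 + 751.2)/2 = 786.4.
ΔI = 2050 − 2810 = -760; midpoint Ī = (2810 + 2050)/2 = 2430.
η = (ΔQ/Q̄) ÷ (ΔI/Ī) = (-70.4/786.4) ÷ (-760/2430) = 0.286.

0.286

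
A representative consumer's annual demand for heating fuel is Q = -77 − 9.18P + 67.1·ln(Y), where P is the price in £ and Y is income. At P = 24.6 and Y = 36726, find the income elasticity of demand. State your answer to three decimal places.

0.167

At P = 24.6, Y = 36726: Q = 402.476.
Holding P constant, ∂Q/∂Y = 67.1/Y = 0.00182704.
η_Y = (∂Q/∂Y)·(Y/Q) = 0.00182704 × (36726/402.476) = 0.167.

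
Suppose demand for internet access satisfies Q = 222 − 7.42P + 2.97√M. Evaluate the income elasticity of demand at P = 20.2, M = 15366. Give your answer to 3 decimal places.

0.418

At P = 20.2, M = 15366: Q = 440.276.
Holding P constant, ∂Q/∂M = 2.97/(2√M) = 0.0119797.
η_M = (∂Q/∂M)·(M/Q) = 0.0119797 × (15366/440.276) = 0.418.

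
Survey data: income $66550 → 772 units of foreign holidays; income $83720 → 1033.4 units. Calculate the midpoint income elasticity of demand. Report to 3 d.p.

ΔQ = 1033.4 − 772 = 261.4; midpoint Q̄ = (772 + 1033.4)/2 = 902.7.
ΔI = 83720 − 66550 = 17170; midpoint Ī = (66550 + 83720)/2 = 75135.
η = (ΔQ/Q̄) ÷ (ΔI/Ī) = (261.4/902.7) ÷ (17170/75135) = 1.267.

1.267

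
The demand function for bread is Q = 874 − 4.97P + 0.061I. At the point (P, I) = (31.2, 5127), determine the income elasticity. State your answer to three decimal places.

At P = 31.2, I = 5127: Q = 1031.683.
Holding P constant, ∂Q/∂I = 0.061.
η_I = (∂Q/∂I)·(I/Q) = 0.061 × (5127/1031.683) = 0.303.

0.303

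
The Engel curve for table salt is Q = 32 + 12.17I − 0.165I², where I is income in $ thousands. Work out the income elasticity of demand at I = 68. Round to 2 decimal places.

At I = 68: Q = 96.6000.
dQ/dI = 12.17 − 0.33I = -10.27000.
η = (dQ/dI)·(I/Q) = -10.27000 × (68/96.6000) = -7.23.

-7.23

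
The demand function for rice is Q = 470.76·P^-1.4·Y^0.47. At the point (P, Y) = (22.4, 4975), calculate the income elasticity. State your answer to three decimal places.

0.470

For a multiplicative demand Q = A·P^α·Y^β, the income elasticity is β everywhere.
Here β = 0.47, so η = 0.470.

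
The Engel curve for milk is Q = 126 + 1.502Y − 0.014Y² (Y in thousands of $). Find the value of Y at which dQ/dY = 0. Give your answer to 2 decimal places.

dQ/dY = 1.502 − 0.028Y.
The good is inferior where dQ/dY < 0. Setting dQ/dY = 0 gives Y = 1.502 / 0.028 = 53.64.

53.64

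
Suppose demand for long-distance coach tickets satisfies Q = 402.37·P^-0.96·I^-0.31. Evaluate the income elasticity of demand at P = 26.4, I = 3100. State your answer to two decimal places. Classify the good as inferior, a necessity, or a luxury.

For a multiplicative demand Q = A·P^α·I^β, the income elasticity is β everywhere.
Here β = -0.31, so η = -0.31.
Since η < 0, this is an inferior good.

-0.31 (inferior good)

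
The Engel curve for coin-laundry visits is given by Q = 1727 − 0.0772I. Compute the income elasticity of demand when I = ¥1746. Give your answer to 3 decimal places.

At I = 1746: Q = 1592.209.
dQ/dI = −0.0772.
η = (dQ/dI)·(I/Q) = -0.0772 × (1746/1592.209) = -0.085.

-0.085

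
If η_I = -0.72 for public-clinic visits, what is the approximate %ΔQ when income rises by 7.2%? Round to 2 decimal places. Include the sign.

-5.18%

%ΔQ ≈ η × %ΔI = -0.72 × 7.2% = -5.18%.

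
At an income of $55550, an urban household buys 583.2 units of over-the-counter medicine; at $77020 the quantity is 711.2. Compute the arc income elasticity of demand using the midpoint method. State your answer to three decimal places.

ΔQ = 711.2 − 583.2 = 128; midpoint Q̄ = (583.2 + 711.2)/2 = 647.2.
ΔI = 77020 − 55550 = 21470; midpoint Ī = (55550 + 77020)/2 = 66285.
η = (ΔQ/Q̄) ÷ (ΔI/Ī) = (128/647.2) ÷ (21470/66285) = 0.611.

0.611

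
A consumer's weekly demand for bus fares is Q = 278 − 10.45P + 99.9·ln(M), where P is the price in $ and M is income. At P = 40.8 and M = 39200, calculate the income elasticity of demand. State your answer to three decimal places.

0.110

At P = 40.8, M = 39200: Q = 908.226.
Holding P constant, ∂Q/∂M = 99.9/M = 0.00254847.
η_M = (∂Q/∂M)·(M/Q) = 0.00254847 × (39200/908.226) = 0.110.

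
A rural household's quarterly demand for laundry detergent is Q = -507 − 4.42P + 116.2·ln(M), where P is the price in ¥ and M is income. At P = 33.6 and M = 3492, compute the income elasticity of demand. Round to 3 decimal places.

0.397

At P = 33.6, M = 3492: Q = 292.474.
Holding P constant, ∂Q/∂M = 116.2/M = 0.0332761.
η_M = (∂Q/∂M)·(M/Q) = 0.0332761 × (3492/292.474) = 0.397.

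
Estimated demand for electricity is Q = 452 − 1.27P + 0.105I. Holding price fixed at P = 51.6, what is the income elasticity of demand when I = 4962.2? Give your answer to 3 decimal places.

0.574

At P = 51.6, I = 4962.2: Q = 907.499.
Holding P constant, ∂Q/∂I = 0.105.
η_I = (∂Q/∂I)·(I/Q) = 0.105 × (4962.2/907.499) = 0.574.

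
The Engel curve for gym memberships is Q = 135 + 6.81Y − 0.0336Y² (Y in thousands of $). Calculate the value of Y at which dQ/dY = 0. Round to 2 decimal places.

dQ/dY = 6.81 − 0.0672Y.
The good is inferior where dQ/dY < 0. Setting dQ/dY = 0 gives Y = 6.81 / 0.0672 = 101.34.

101.34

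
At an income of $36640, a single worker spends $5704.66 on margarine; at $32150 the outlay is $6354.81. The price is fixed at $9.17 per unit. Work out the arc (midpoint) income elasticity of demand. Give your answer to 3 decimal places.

-0.826

With a constant price, Q₁ = 5704.66/9.17 = 622.100 and Q₂ = 6354.81/9.17 = 693.000 (equivalently, work directly with expenditure since P cancels).
Midpoint %ΔQ = (6354.81 − 5704.66)/6029.74 = 0.10782; midpoint %ΔI = (32150 − 36640)/34395 = -0.13054.
η = 0.10782 / -0.13054 = -0.826.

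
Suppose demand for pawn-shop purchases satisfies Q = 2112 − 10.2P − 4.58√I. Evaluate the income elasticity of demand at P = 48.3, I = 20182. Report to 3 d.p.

At P = 48.3, I = 20182: Q = 968.690.
Holding P constant, ∂Q/∂I = -4.58/(2√I) = -0.0161196.
η_I = (∂Q/∂I)·(I/Q) = -0.0161196 × (20182/968.690) = -0.336.

-0.336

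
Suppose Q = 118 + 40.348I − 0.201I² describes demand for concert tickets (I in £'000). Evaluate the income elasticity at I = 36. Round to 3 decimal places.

0.711

At I = 36: Q = 1310.0320.
dQ/dI = 40.348 − 0.402I = 25.87600.
η = (dQ/dI)·(I/Q) = 25.87600 × (36/1310.0320) = 0.711.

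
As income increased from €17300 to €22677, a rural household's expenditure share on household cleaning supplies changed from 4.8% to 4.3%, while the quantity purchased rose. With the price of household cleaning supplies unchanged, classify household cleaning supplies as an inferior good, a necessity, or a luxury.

Quantity rises but the budget share falls as income rises, so 0 < η < 1.

necessity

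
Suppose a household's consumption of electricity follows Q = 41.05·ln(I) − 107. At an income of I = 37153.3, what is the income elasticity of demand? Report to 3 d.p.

0.126

At I = 37153.3: Q = 324.961.
dQ/dI = 41.05/I = 0.00110488 at this income.
η = (dQ/dI)·(I/Q) = 0.00110488 × (37153.3/324.961) = 0.126.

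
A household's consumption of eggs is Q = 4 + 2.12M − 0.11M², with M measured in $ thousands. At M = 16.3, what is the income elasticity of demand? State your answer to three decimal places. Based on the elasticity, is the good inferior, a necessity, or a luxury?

-2.561 (inferior good)

At M = 16.3: Q = 9.3301.
dQ/dM = 2.12 − 0.22M = -1.46600.
η = (dQ/dM)·(M/Q) = -1.46600 × (16.3/9.3301) = -2.561.
η < 0 ⇒ inferior good.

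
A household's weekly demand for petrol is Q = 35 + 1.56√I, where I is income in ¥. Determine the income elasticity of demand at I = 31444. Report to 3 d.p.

0.444

At I = 31444: Q = 311.626.
dQ/dI = 1.56/(2√I) = 0.00439871 at this income.
η = (dQ/dI)·(I/Q) = 0.00439871 × (31444/311.626) = 0.444.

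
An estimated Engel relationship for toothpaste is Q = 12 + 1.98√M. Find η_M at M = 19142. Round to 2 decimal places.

At M = 19142: Q = 285.942.
dQ/dM = 1.98/(2√M) = 0.00715553 at this income.
η = (dQ/dM)·(M/Q) = 0.00715553 × (19142/285.942) = 0.48.

0.48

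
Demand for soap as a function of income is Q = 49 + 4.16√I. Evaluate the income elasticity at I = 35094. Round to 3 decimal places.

0.470

At I = 35094: Q = 828.309.
dQ/dI = 4.16/(2√I) = 0.0111032 at this income.
η = (dQ/dI)·(I/Q) = 0.0111032 × (35094/828.309) = 0.470.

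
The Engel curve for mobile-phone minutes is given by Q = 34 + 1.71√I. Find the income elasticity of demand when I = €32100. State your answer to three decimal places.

0.450

At I = 32100: Q = 340.372.
dQ/dI = 1.71/(2√I) = 0.00477214 at this income.
η = (dQ/dI)·(I/Q) = 0.00477214 × (32100/340.372) = 0.450.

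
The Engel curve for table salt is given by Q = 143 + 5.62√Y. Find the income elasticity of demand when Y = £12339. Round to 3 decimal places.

0.407

At Y = 12339: Q = 767.276.
dQ/dY = 5.62/(2√Y) = 0.0252968 at this income.
η = (dQ/dY)·(Y/Q) = 0.0252968 × (12339/767.276) = 0.407.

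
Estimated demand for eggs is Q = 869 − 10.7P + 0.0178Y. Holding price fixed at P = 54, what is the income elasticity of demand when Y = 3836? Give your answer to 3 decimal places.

0.190

At P = 54, Y = 3836: Q = 359.481.
Holding P constant, ∂Q/∂Y = 0.0178.
η_Y = (∂Q/∂Y)·(Y/Q) = 0.0178 × (3836/359.481) = 0.190.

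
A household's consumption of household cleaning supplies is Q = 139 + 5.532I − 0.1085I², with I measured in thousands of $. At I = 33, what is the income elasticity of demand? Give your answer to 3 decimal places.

-0.264

At I = 33: Q = 203.3995.
dQ/dI = 5.532 − 0.217I = -1.62900.
η = (dQ/dI)·(I/Q) = -1.62900 × (33/203.3995) = -0.264.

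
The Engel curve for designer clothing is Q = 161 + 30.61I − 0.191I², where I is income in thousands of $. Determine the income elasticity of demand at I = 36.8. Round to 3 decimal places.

0.592

At I = 36.8: Q = 1028.7882.
dQ/dI = 30.61 − 0.382I = 16.55240.
η = (dQ/dI)·(I/Q) = 16.55240 × (36.8/1028.7882) = 0.592.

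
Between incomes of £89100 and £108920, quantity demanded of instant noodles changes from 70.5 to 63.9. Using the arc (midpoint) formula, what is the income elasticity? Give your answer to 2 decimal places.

-0.49

ΔQ = 63.9 − 70.5 = -6.6; midpoint Q̄ = (70.5 + 63.9)/2 = 67.2.
ΔI = 108920 − 89100 = 19820; midpoint Ī = (89100 + 108920)/2 = 99010.
η = (ΔQ/Q̄) ÷ (ΔI/Ī) = (-6.6/67.2) ÷ (19820/99010) = -0.49.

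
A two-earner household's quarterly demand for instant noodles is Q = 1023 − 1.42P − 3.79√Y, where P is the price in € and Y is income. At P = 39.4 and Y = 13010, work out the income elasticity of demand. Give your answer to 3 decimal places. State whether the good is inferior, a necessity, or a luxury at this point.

At P = 39.4, Y = 13010: Q = 534.759.
Holding P constant, ∂Q/∂Y = -3.79/(2√Y) = -0.0166139.
η_Y = (∂Q/∂Y)·(Y/Q) = -0.0166139 × (13010/534.759) = -0.404.
Since η < 0, this is an inferior good.

-0.404 (inferior good)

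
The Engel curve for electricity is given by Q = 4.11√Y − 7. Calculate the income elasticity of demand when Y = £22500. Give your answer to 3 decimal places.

0.506

At Y = 22500: Q = 609.500.
dQ/dY = 4.11/(2√Y) = 0.0137 at this income.
η = (dQ/dY)·(Y/Q) = 0.0137 × (22500/609.500) = 0.506.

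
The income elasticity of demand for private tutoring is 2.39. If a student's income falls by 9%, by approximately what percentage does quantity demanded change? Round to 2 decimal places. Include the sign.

-21.51%

%ΔQ ≈ η × %ΔI = 2.39 × (-9%) = -21.51%.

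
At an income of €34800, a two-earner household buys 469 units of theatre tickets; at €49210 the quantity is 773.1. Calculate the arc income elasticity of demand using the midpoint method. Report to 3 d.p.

ΔQ = 773.1 − 469 = 304.1; midpoint Q̄ = (469 + 773.1)/2 = 621.05.
ΔI = 49210 − 34800 = 14410; midpoint Ī = (34800 + 49210)/2 = 42005.
η = (ΔQ/Q̄) ÷ (ΔI/Ī) = (304.1/621.05) ÷ (14410/42005) = 1.427.

1.427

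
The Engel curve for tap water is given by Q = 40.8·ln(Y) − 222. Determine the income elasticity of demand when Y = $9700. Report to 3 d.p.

0.267

At Y = 9700: Q = 152.539.
dQ/dY = 40.8/Y = 0.00420619 at this income.
η = (dQ/dY)·(Y/Q) = 0.00420619 × (9700/152.539) = 0.267.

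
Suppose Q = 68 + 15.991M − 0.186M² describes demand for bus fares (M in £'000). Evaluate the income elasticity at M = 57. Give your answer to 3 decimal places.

At M = 57: Q = 375.1730.
dQ/dM = 15.991 − 0.372M = -5.21300.
η = (dQ/dM)·(M/Q) = -5.21300 × (57/375.1730) = -0.792.

-0.792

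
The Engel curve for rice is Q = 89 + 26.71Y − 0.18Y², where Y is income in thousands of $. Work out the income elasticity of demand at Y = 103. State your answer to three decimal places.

-1.148

At Y = 103: Q = 930.5100.
dQ/dY = 26.71 − 0.36Y = -10.37000.
η = (dQ/dY)·(Y/Q) = -10.37000 × (103/930.5100) = -1.148.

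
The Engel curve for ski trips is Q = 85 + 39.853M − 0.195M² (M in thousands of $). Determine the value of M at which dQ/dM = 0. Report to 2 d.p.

dQ/dM = 39.853 − 0.39M.
The good is inferior where dQ/dM < 0. Setting dQ/dM = 0 gives M = 39.853 / 0.39 = 102.19.

102.19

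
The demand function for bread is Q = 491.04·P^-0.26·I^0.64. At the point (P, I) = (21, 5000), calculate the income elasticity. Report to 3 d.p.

For a multiplicative demand Q = A·P^α·I^β, the income elasticity is β everywhere.
Here β = 0.64, so η = 0.640.

0.640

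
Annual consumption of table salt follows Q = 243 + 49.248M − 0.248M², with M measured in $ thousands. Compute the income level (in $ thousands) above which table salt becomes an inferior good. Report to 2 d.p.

99.29

dQ/dM = 49.248 − 0.496M.
The good is inferior where dQ/dM < 0. Setting dQ/dM = 0 gives M = 49.248 / 0.496 = 99.29.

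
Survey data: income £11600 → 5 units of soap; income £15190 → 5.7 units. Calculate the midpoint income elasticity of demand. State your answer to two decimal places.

0.49

ΔQ = 5.7 − 5 = 0.7; midpoint Q̄ = (5 + 5.7)/2 = 5.35.
ΔI = 15190 − 11600 = 3590; midpoint Ī = (11600 + 15190)/2 = 13395.
η = (ΔQ/Q̄) ÷ (ΔI/Ī) = (0.7/5.35) ÷ (3590/13395) = 0.49.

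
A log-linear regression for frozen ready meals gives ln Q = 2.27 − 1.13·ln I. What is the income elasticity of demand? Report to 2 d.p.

In a log-linear demand, the coefficient on ln I is the income elasticity.
So η = -1.13.

-1.13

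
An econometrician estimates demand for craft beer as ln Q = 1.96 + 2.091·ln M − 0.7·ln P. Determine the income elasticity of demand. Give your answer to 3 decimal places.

2.091

In a log-linear demand, the coefficient on ln M is the income elasticity.
So η = 2.091.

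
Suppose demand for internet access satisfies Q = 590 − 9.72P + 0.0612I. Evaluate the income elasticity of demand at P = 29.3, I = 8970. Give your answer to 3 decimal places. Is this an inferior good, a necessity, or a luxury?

0.643 (necessity)

At P = 29.3, I = 8970: Q = 854.168.
Holding P constant, ∂Q/∂I = 0.0612.
η_I = (∂Q/∂I)·(I/Q) = 0.0612 × (8970/854.168) = 0.643.
Since 0 < η < 1, this is a necessity.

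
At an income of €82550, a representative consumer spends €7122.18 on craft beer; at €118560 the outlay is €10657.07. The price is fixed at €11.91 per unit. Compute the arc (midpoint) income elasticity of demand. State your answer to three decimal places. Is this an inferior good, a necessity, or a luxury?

1.110 (luxury)

With a constant price, Q₁ = 7122.18/11.91 = 598.000 and Q₂ = 10657.07/11.91 = 894.800 (equivalently, work directly with expenditure since P cancels).
Midpoint %ΔQ = (10657.07 − 7122.18)/8889.63 = 0.39764; midpoint %ΔI = (118560 − 82550)/100555 = 0.35811.
η = 0.39764 / 0.35811 = 1.110.
η > 1 ⇒ luxury.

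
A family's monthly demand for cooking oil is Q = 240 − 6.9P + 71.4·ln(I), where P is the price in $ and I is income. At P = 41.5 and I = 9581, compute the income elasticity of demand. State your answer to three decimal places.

0.117

At P = 41.5, I = 9581: Q = 608.212.
Holding P constant, ∂Q/∂I = 71.4/I = 0.00745225.
η_I = (∂Q/∂I)·(I/Q) = 0.00745225 × (9581/608.212) = 0.117.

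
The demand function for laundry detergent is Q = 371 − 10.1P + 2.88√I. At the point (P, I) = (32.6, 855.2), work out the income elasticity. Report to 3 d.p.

0.334

At P = 32.6, I = 855.2: Q = 125.962.
Holding P constant, ∂Q/∂I = 2.88/(2√I) = 0.0492412.
η_I = (∂Q/∂I)·(I/Q) = 0.0492412 × (855.2/125.962) = 0.334.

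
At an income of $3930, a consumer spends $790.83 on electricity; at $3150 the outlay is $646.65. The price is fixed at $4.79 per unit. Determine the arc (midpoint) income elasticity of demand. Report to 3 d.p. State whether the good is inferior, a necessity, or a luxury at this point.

0.910 (necessity)

With a constant price, Q₁ = 790.83/4.79 = 165.100 and Q₂ = 646.65/4.79 = 135.000 (equivalently, work directly with expenditure since P cancels).
Midpoint %ΔQ = (646.65 − 790.83)/718.74 = -0.20060; midpoint %ΔI = (3150 − 3930)/3540 = -0.22034.
η = -0.20060 / -0.22034 = 0.910.
0 < η < 1 ⇒ necessity.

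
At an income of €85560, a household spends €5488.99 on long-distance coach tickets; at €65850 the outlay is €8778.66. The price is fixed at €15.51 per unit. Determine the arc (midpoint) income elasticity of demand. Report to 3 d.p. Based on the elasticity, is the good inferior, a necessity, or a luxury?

-1.771 (inferior good)

With a constant price, Q₁ = 5488.99/15.51 = 353.900 and Q₂ = 8778.66/15.51 = 566.000 (equivalently, work directly with expenditure since P cancels).
Midpoint %ΔQ = (8778.66 − 5488.99)/7133.83 = 0.46114; midpoint %ΔI = (65850 − 85560)/75705 = -0.26035.
η = 0.46114 / -0.26035 = -1.771.
η < 0 ⇒ inferior good.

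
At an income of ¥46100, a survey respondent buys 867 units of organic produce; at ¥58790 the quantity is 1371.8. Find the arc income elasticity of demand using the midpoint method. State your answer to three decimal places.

1.864

ΔQ = 1371.8 − 867 = 504.8; midpoint Q̄ = (867 + 1371.8)/2 = 1119.4.
ΔI = 58790 − 46100 = 12690; midpoint Ī = (46100 + 58790)/2 = 52445.
η = (ΔQ/Q̄) ÷ (ΔI/Ī) = (504.8/1119.4) ÷ (12690/52445) = 1.864.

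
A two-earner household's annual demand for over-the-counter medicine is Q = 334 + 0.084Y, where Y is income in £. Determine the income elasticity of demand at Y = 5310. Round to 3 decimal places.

0.572

At Y = 5310: Q = 780.040.
dQ/dY = 0.084.
η = (dQ/dY)·(Y/Q) = 0.084 × (5310/780.040) = 0.572.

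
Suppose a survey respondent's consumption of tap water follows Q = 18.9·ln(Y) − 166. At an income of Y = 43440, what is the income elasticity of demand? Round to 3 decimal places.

At Y = 43440: Q = 35.836.
dQ/dY = 18.9/Y = 0.000435083 at this income.
η = (dQ/dY)·(Y/Q) = 0.000435083 × (43440/35.836) = 0.527.

0.527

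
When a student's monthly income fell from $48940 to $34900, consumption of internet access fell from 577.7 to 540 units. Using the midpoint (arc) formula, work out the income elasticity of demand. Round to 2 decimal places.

ΔQ = 540 − 577.7 = -37.7; midpoint Q̄ = (577.7 + 540)/2 = 558.85.
ΔI = 34900 − 48940 = -14040; midpoint Ī = (48940 + 34900)/2 = 41920.
η = (ΔQ/Q̄) ÷ (ΔI/Ī) = (-37.7/558.85) ÷ (-14040/41920) = 0.20.

0.20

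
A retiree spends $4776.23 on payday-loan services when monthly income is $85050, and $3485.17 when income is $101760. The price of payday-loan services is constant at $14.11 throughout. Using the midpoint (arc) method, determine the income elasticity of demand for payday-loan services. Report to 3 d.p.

With a constant price, Q₁ = 4776.23/14.11 = 338.500 and Q₂ = 3485.17/14.11 = 247.000 (equivalently, work directly with expenditure since P cancels).
Midpoint %ΔQ = (3485.17 − 4776.23)/4130.70 = -0.31255; midpoint %ΔI = (101760 − 85050)/93405 = 0.17890.
η = -0.31255 / 0.17890 = -1.747.

-1.747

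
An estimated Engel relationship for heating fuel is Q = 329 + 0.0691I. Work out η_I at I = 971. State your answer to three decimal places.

At I = 971: Q = 396.096.
dQ/dI = 0.0691.
η = (dQ/dI)·(I/Q) = 0.0691 × (971/396.096) = 0.169.

0.169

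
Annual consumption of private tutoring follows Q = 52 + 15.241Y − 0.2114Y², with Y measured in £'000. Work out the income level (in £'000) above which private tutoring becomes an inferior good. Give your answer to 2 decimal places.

dQ/dY = 15.241 − 0.4228Y.
The good is inferior where dQ/dY < 0. Setting dQ/dY = 0 gives Y = 15.241 / 0.4228 = 36.05.

36.05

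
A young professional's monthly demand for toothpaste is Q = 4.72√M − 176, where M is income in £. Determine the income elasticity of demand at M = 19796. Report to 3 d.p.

At M = 19796: Q = 488.096.
dQ/dM = 4.72/(2√M) = 0.0167735 at this income.
η = (dQ/dM)·(M/Q) = 0.0167735 × (19796/488.096) = 0.680.

0.680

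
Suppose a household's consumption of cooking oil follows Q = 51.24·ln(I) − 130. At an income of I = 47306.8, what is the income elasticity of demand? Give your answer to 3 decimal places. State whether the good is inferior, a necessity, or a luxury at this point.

0.122 (necessity)

At I = 47306.8: Q = 421.568.
dQ/dI = 51.24/I = 0.00108314 at this income.
η = (dQ/dI)·(I/Q) = 0.00108314 × (47306.8/421.568) = 0.122.
Since 0 < η < 1, the good is a necessity.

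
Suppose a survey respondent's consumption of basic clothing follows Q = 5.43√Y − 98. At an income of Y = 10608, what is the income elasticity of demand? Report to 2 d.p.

0.61

At Y = 10608: Q = 461.264.
dQ/dY = 5.43/(2√Y) = 0.0263605 at this income.
η = (dQ/dY)·(Y/Q) = 0.0263605 × (10608/461.264) = 0.61.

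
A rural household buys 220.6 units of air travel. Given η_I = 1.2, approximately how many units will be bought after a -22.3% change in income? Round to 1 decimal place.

%ΔQ ≈ η × %ΔI = 1.2 × (-22.3%) = -26.76%.
New Q ≈ 220.6 × (1 − 0.2676) = 161.6.

161.6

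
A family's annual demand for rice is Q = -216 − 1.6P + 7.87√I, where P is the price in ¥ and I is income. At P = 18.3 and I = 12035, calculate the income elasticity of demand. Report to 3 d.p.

At P = 18.3, I = 12035: Q = 618.092.
Holding P constant, ∂Q/∂I = 7.87/(2√I) = 0.0358692.
η_I = (∂Q/∂I)·(I/Q) = 0.0358692 × (12035/618.092) = 0.698.

0.698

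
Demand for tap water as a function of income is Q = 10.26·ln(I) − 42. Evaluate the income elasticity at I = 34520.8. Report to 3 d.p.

At I = 34520.8: Q = 65.210.
dQ/dI = 10.26/I = 0.000297212 at this income.
η = (dQ/dI)·(I/Q) = 0.000297212 × (34520.8/65.210) = 0.157.

0.157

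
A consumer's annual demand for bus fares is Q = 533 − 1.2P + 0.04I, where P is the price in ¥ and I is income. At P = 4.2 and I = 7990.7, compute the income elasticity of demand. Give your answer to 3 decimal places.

At P = 4.2, I = 7990.7: Q = 847.588.
Holding P constant, ∂Q/∂I = 0.04.
η_I = (∂Q/∂I)·(I/Q) = 0.04 × (7990.7/847.588) = 0.377.

0.377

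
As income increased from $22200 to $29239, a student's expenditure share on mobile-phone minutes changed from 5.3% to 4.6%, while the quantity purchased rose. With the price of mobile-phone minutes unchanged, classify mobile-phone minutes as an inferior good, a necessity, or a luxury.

necessity

Quantity rises but the budget share falls as income rises, so 0 < η < 1.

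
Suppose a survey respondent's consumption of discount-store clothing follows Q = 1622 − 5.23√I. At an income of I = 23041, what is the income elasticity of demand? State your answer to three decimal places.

At I = 23041: Q = 828.125.
dQ/dI = -5.23/(2√I) = -0.0172275 at this income.
η = (dQ/dI)·(I/Q) = -0.0172275 × (23041/828.125) = -0.479.

-0.479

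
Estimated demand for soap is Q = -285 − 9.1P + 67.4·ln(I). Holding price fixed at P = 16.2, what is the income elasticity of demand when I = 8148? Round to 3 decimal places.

At P = 16.2, I = 8148: Q = 174.553.
Holding P constant, ∂Q/∂I = 67.4/I = 0.00827197.
η_I = (∂Q/∂I)·(I/Q) = 0.00827197 × (8148/174.553) = 0.386.

0.386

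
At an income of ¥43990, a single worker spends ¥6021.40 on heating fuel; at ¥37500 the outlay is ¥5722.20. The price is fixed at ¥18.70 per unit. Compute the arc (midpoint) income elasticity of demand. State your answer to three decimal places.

0.320

With a constant price, Q₁ = 6021.40/18.70 = 322.000 and Q₂ = 5722.20/18.70 = 306.000 (equivalently, work directly with expenditure since P cancels).
Midpoint %ΔQ = (5722.20 − 6021.40)/5871.80 = -0.05096; midpoint %ΔI = (37500 − 43990)/40745 = -0.15928.
η = -0.05096 / -0.15928 = 0.320.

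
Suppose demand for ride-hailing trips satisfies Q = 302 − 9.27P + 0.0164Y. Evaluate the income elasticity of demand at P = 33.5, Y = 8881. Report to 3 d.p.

At P = 33.5, Y = 8881: Q = 137.103.
Holding P constant, ∂Q/∂Y = 0.0164.
η_Y = (∂Q/∂Y)·(Y/Q) = 0.0164 × (8881/137.103) = 1.062.

1.062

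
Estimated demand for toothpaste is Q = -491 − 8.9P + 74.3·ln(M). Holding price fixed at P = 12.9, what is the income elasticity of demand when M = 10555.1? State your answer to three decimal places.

0.900

At P = 12.9, M = 10555.1: Q = 82.532.
Holding P constant, ∂Q/∂M = 74.3/M = 0.00703925.
η_M = (∂Q/∂M)·(M/Q) = 0.00703925 × (10555.1/82.532) = 0.900.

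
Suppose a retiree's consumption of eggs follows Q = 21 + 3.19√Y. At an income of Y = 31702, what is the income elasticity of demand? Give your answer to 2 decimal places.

0.48

At Y = 31702: Q = 588.981.
dQ/dY = 3.19/(2√Y) = 0.00895813 at this income.
η = (dQ/dY)·(Y/Q) = 0.00895813 × (31702/588.981) = 0.48.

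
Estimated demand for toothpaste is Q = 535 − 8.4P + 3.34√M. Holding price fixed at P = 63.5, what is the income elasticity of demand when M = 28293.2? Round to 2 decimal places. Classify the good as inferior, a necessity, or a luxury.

0.50 (necessity)

At P = 63.5, M = 28293.2: Q = 563.407.
Holding P constant, ∂Q/∂M = 3.34/(2√M) = 0.00992831.
η_M = (∂Q/∂M)·(M/Q) = 0.00992831 × (28293.2/563.407) = 0.50.
Since 0 < η < 1, this is a necessity.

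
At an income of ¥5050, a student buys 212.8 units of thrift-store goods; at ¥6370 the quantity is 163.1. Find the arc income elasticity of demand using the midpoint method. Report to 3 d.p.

-1.144

ΔQ = 163.1 − 212.8 = -49.7; midpoint Q̄ = (212.8 + 163.1)/2 = 187.95.
ΔI = 6370 − 5050 = 1320; midpoint Ī = (5050 + 6370)/2 = 5710.
η = (ΔQ/Q̄) ÷ (ΔI/Ī) = (-49.7/187.95) ÷ (1320/5710) = -1.144.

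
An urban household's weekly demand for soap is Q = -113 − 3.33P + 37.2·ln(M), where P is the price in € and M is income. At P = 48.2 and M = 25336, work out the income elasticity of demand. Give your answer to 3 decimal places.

At P = 48.2, M = 25336: Q = 103.701.
Holding P constant, ∂Q/∂M = 37.2/M = 0.00146827.
η_M = (∂Q/∂M)·(M/Q) = 0.00146827 × (25336/103.701) = 0.359.

0.359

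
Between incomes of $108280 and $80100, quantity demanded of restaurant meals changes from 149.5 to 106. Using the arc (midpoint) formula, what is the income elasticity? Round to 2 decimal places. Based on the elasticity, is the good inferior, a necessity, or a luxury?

1.14 (luxury)

ΔQ = 106 − 149.5 = -43.5; midpoint Q̄ = (149.5 + 106)/2 = 127.75.
ΔI = 80100 − 108280 = -28180; midpoint Ī = (108280 + 80100)/2 = 94190.
η = (ΔQ/Q̄) ÷ (ΔI/Ī) = (-43.5/127.75) ÷ (-28180/94190) = 1.14.
η > 1 ⇒ luxury.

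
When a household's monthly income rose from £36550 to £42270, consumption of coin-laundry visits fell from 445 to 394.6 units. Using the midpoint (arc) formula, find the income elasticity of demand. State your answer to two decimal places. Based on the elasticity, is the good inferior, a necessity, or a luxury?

-0.83 (inferior good)

ΔQ = 394.6 − 445 = -50.4; midpoint Q̄ = (445 + 394.6)/2 = 419.8.
ΔI = 42270 − 36550 = 5720; midpoint Ī = (36550 + 42270)/2 = 39410.
η = (ΔQ/Q̄) ÷ (ΔI/Ī) = (-50.4/419.8) ÷ (5720/39410) = -0.83.
η < 0 ⇒ inferior good.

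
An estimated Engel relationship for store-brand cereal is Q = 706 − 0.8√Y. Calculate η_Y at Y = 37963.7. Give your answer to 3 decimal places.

-0.142

At Y = 37963.7: Q = 550.126.
dQ/dY = -0.8/(2√Y) = -0.00205294 at this income.
η = (dQ/dY)·(Y/Q) = -0.00205294 × (37963.7/550.126) = -0.142.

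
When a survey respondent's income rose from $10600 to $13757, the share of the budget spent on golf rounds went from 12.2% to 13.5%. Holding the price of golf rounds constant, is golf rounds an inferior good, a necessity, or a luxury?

The budget share rises as income rises, so η > 1.

luxury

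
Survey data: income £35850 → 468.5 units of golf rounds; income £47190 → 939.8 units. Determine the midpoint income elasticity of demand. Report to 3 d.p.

ΔQ = 939.8 − 468.5 = 471.3; midpoint Q̄ = (468.5 + 939.8)/2 = 704.15.
ΔI = 47190 − 35850 = 11340; midpoint Ī = (35850 + 47190)/2 = 41520.
η = (ΔQ/Q̄) ÷ (ΔI/Ī) = (471.3/704.15) ÷ (11340/41520) = 2.451.

2.451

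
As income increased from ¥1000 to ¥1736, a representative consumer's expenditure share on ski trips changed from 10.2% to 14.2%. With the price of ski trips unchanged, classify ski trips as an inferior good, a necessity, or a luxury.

The budget share rises as income rises, so η > 1.

luxury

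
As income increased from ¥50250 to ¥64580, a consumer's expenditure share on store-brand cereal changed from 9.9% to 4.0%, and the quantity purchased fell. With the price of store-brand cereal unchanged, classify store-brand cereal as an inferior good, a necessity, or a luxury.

inferior good

Quantity demanded falls as income rises, so η < 0.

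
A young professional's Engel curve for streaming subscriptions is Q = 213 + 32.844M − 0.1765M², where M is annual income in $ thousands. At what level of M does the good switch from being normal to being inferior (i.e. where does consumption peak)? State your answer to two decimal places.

93.04

dQ/dM = 32.844 − 0.353M.
The good is inferior where dQ/dM < 0. Setting dQ/dM = 0 gives M = 32.844 / 0.353 = 93.04.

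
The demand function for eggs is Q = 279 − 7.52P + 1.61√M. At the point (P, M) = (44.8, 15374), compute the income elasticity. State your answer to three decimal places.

0.704

At P = 44.8, M = 15374: Q = 141.731.
Holding P constant, ∂Q/∂M = 1.61/(2√M) = 0.00649236.
η_M = (∂Q/∂M)·(M/Q) = 0.00649236 × (15374/141.731) = 0.704.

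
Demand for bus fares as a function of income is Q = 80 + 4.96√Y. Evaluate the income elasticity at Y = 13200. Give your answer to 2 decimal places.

At Y = 13200: Q = 649.861.
dQ/dY = 4.96/(2√Y) = 0.0215856 at this income.
η = (dQ/dY)·(Y/Q) = 0.0215856 × (13200/649.861) = 0.44.

0.44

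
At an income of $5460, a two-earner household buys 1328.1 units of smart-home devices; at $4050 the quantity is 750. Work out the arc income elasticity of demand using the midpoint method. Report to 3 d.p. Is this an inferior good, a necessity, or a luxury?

ΔQ = 750 − 1328.1 = -578.1; midpoint Q̄ = (1328.1 + 750)/2 = 1039.05.
ΔI = 4050 − 5460 = -1410; midpoint Ī = (5460 + 4050)/2 = 4755.
η = (ΔQ/Q̄) ÷ (ΔI/Ī) = (-578.1/1039.05) ÷ (-1410/4755) = 1.876.
η > 1 ⇒ luxury.

1.876 (luxury)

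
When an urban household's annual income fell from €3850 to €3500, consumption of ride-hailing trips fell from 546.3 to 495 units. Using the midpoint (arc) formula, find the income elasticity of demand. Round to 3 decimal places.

ΔQ = 495 − 546.3 = -51.3; midpoint Q̄ = (546.3 + 495)/2 = 520.65.
ΔI = 3500 − 3850 = -350; midpoint Ī = (3850 + 3500)/2 = 3675.
η = (ΔQ/Q̄) ÷ (ΔI/Ī) = (-51.3/520.65) ÷ (-350/3675) = 1.035.

1.035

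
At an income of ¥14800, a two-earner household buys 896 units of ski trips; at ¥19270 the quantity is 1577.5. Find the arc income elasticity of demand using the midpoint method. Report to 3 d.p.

ΔQ = 1577.5 − 896 = 681.5; midpoint Q̄ = (896 + 1577.5)/2 = 1236.75.
ΔI = 19270 − 14800 = 4470; midpoint Ī = (14800 + 19270)/2 = 17035.
η = (ΔQ/Q̄) ÷ (ΔI/Ī) = (681.5/1236.75) ÷ (4470/17035) = 2.100.

2.100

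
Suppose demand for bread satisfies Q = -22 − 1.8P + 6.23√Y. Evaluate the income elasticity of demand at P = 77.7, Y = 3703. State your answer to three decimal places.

0.873

At P = 77.7, Y = 3703: Q = 217.250.
Holding P constant, ∂Q/∂Y = 6.23/(2√Y) = 0.0511895.
η_Y = (∂Q/∂Y)·(Y/Q) = 0.0511895 × (3703/217.250) = 0.873.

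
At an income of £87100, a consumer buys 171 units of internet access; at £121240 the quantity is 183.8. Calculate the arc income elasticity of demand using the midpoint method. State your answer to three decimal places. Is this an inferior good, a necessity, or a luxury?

0.220 (necessity)

ΔQ = 183.8 − 171 = 12.8; midpoint Q̄ = (171 + 183.8)/2 = 177.4.
ΔI = 121240 − 87100 = 34140; midpoint Ī = (87100 + 121240)/2 = 104170.
η = (ΔQ/Q̄) ÷ (ΔI/Ī) = (12.8/177.4) ÷ (34140/104170) = 0.220.
0 < η < 1 ⇒ necessity.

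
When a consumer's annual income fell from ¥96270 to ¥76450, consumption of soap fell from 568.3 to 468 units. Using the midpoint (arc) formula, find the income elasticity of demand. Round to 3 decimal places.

0.843

ΔQ = 468 − 568.3 = -100.3; midpoint Q̄ = (568.3 + 468)/2 = 518.15.
ΔI = 76450 − 96270 = -19820; midpoint Ī = (96270 + 76450)/2 = 86360.
η = (ΔQ/Q̄) ÷ (ΔI/Ī) = (-100.3/518.15) ÷ (-19820/86360) = 0.843.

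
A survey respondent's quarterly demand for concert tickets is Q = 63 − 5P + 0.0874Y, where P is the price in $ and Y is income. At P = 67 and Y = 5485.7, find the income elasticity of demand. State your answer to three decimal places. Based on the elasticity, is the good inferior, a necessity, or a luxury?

At P = 67, Y = 5485.7: Q = 207.450.
Holding P constant, ∂Q/∂Y = 0.0874.
η_Y = (∂Q/∂Y)·(Y/Q) = 0.0874 × (5485.7/207.450) = 2.311.
Since η > 1, this is a luxury.

2.311 (luxury)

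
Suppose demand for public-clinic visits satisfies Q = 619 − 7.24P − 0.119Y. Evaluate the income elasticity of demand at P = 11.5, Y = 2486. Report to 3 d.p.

At P = 11.5, Y = 2486: Q = 239.906.
Holding P constant, ∂Q/∂Y = −0.119.
η_Y = (∂Q/∂Y)·(Y/Q) = -0.119 × (2486/239.906) = -1.233.

-1.233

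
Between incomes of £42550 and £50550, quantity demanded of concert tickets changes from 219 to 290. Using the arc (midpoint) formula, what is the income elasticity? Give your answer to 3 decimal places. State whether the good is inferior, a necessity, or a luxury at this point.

1.623 (luxury)

ΔQ = 290 − 219 = 71; midpoint Q̄ = (219 + 290)/2 = 254.5.
ΔI = 50550 − 42550 = 8000; midpoint Ī = (42550 + 50550)/2 = 46550.
η = (ΔQ/Q̄) ÷ (ΔI/Ī) = (71/254.5) ÷ (8000/46550) = 1.623.
η > 1 ⇒ luxury.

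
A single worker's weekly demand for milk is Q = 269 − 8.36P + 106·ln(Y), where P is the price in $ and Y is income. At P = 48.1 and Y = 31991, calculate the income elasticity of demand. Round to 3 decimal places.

At P = 48.1, Y = 31991: Q = 966.444.
Holding P constant, ∂Q/∂Y = 106/Y = 0.00331343.
η_Y = (∂Q/∂Y)·(Y/Q) = 0.00331343 × (31991/966.444) = 0.110.

0.110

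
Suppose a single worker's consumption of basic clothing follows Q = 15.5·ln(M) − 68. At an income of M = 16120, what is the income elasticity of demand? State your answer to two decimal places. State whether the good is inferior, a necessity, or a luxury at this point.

At M = 16120: Q = 82.161.
dQ/dM = 15.5/M = 0.000961538 at this income.
η = (dQ/dM)·(M/Q) = 0.000961538 × (16120/82.161) = 0.19.
Since 0 < η < 1, the good is a necessity.

0.19 (necessity)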